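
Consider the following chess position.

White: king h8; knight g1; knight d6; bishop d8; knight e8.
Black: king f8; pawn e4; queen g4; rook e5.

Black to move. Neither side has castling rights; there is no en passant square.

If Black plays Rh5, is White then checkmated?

After Rh5: white king on h8; in check: yes, from the black rook on h5.
King squares — g7: attacked by Qg4; h7: attacked by Rh5; g8: attacked by Qg4.
White has no legal moves → checkmate.

yes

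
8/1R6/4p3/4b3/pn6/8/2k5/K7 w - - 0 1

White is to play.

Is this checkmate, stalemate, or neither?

checkmate

White to move; white king on a1.
In check: yes, from the black bishop on e5.
King squares — b1: attacked by Kc2; a2: attacked by Nb4; b2: attacked by Kc2.
Legal moves for White: none.
In check with no legal moves → checkmate.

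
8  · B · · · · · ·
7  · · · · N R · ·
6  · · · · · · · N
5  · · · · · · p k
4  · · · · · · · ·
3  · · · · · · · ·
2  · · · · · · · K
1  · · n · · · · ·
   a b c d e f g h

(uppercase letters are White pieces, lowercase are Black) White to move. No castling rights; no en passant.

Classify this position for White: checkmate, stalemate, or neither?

neither

White to move; white king on h2.
In check: no.
Legal moves for White include: Bc7, Ba7, Bd6, Be5, Bf4, Bg3, Rf8, Rh7, Rg7, Rf6, Rf5, Rf4, Rf3, Rf2, Rf1, Neg8, Nc8, Ng6, ... (list truncated; more exist).
White has legal moves and is not in check → neither.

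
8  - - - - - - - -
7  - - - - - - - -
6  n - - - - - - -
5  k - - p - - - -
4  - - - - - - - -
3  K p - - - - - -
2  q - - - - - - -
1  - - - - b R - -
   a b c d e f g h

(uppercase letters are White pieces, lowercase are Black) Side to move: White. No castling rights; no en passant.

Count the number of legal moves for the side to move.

0

White to move; king on a3.
In check: yes, from the black queen on a2.
Legal moves: none.
Count: 0.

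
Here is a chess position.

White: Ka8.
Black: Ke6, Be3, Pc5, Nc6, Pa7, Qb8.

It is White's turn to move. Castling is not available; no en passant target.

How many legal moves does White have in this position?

White to move; king on a8.
In check: yes, from the black queen on b8.
Legal moves: none.
Count: 0.

0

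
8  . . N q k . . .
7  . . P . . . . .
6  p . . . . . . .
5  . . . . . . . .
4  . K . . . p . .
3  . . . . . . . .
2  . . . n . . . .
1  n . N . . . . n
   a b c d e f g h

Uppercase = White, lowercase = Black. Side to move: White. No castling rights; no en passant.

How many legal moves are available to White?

White to move; king on b4.
In check: no.
Legal moves: Ne7, Na7, Nd6+, Nb6, Kc5, Ka5, Ka4, Kc3, Ka3, Nd3, Nb3, Ne2, Na2, cxd8=Q+, cxd8=R+, cxd8=B, cxd8=N.
Count: 17.

17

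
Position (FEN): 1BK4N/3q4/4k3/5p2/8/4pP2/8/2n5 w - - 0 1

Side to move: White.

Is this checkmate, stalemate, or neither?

White to move; white king on c8.
In check: yes, from the black queen on d7.
King squares — b7: attacked by Qd7; c7: attacked by Qd7; d7: attacked by Ke6; b8: own bishop; d8: attacked by Qd7.
Legal moves for White: none.
In check with no legal moves → checkmate.

checkmate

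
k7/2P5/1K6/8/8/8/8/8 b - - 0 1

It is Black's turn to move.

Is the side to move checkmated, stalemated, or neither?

Black to move; black king on a8.
In check: no.
King squares — a7: attacked by Kb6; b7: attacked by Kb6; b8: attacked by Pc7.
Legal moves for Black: none.
Not in check and no legal moves → stalemate.

stalemate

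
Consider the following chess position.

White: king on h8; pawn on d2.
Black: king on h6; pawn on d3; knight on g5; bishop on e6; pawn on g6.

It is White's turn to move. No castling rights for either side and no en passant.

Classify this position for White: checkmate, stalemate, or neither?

White to move; white king on h8.
In check: no.
King squares — g7: attacked by Kh6; h7: attacked by Ng5; g8: attacked by Be6.
Legal moves for White: none.
Not in check and no legal moves → stalemate.

stalemate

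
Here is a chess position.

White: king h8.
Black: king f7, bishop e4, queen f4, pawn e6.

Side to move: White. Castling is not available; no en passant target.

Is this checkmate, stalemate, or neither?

stalemate

White to move; white king on h8.
In check: no.
King squares — g7: attacked by Kf7; h7: attacked by Be4; g8: attacked by Kf7.
Legal moves for White: none.
Not in check and no legal moves → stalemate.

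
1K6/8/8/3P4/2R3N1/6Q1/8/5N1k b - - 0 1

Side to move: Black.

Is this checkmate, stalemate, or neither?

Black to move; black king on h1.
In check: no.
King squares — g1: attacked by Qg3; g2: attacked by Qg3; h2: attacked by Nf1.
Legal moves for Black: none.
Not in check and no legal moves → stalemate.

stalemate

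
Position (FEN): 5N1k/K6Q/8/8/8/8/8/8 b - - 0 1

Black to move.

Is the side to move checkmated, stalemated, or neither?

Black to move; black king on h8.
In check: yes, from the white queen on h7.
King squares — g7: attacked by Qh7; h7: attacked by Nf8; g8: attacked by Qh7.
Legal moves for Black: none.
In check with no legal moves → checkmate.

checkmate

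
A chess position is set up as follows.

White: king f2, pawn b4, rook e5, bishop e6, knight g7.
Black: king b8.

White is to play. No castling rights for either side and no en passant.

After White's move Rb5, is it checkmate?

no

After Rb5: black king on b8; in check: yes, from the white rook on b5.
Black has 3 legal replies: Ka8, Kc7, Ka7.
In check but a legal move exists → not checkmate.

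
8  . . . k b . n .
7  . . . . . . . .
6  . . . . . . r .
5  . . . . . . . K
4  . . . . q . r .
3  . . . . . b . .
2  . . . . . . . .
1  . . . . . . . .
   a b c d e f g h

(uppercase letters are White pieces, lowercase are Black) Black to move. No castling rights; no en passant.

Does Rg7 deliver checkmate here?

After Rg7: white king on h5; in check: yes, from the black bishop on e8.
King squares — g4: attacked by Bf3; h4: attacked by Rg4; g5: attacked by Rg4; g6: attacked by Qe4; h6: attacked by Ng8.
White has no legal moves → checkmate.

yes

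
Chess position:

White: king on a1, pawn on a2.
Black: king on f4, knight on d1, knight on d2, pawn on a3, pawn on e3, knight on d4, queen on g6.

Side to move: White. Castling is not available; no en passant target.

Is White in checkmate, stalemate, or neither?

White to move; white king on a1.
In check: no.
King squares — b1: attacked by Nd2; a2: own pawn; b2: attacked by Nd1.
Legal moves for White: none.
Not in check and no legal moves → stalemate.

stalemate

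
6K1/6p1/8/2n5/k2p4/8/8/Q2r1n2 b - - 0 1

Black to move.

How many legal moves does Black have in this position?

Black to move; king on a4.
In check: yes, from the white queen on a1.
Legal moves: Kb5, Kb4, Kb3, Rxa1.
Count: 4.

4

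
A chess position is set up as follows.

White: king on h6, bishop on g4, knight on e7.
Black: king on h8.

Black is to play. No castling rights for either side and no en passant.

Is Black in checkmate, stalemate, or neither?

stalemate

Black to move; black king on h8.
In check: no.
King squares — g7: attacked by Kh6; h7: attacked by Kh6; g8: attacked by Ne7.
Legal moves for Black: none.
Not in check and no legal moves → stalemate.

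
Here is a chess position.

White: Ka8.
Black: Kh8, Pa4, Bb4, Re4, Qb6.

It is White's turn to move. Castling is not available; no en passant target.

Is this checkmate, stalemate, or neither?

White to move; white king on a8.
In check: no.
King squares — a7: attacked by Qb6; b7: attacked by Qb6; b8: attacked by Qb6.
Legal moves for White: none.
Not in check and no legal moves → stalemate.

stalemate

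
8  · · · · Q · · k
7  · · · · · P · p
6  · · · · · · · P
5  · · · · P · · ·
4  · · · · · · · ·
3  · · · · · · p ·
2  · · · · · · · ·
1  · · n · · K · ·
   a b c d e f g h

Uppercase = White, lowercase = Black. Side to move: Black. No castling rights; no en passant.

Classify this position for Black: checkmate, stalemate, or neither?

checkmate

Black to move; black king on h8.
In check: yes, from the white queen on e8.
King squares — g7: attacked by Ph6; h7: own pawn; g8: attacked by Pf7.
Legal moves for Black: none.
In check with no legal moves → checkmate.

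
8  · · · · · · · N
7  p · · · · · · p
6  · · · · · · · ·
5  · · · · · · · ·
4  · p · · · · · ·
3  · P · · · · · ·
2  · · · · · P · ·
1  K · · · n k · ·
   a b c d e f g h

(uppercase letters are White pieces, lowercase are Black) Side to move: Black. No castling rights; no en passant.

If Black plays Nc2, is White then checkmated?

After Nc2: white king on a1; in check: yes, from the black knight on c2.
White has 3 legal replies: Kb2, Ka2, Kb1.
In check but a legal move exists → not checkmate.

no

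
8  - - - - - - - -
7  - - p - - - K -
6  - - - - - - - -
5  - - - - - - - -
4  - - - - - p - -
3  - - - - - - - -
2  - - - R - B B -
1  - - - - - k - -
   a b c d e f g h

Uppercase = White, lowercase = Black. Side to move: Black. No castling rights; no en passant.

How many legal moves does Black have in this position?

1

Black to move; king on f1.
In check: yes, from the white bishop on g2.
Legal moves: Kxg2.
Count: 1.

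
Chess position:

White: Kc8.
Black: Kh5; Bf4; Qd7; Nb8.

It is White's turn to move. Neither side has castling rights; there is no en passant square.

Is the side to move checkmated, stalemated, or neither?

White to move; white king on c8.
In check: yes, from the black queen on d7.
King squares — b7: attacked by Qd7; c7: attacked by Bf4; d7: attacked by Nb8; b8: attacked by Bf4; d8: attacked by Qd7.
Legal moves for White: none.
In check with no legal moves → checkmate.

checkmate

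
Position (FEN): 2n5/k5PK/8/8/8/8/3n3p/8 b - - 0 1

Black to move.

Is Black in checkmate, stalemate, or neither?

Black to move; black king on a7.
In check: no.
Legal moves for Black: Ne7, Nd6, Nb6, Kb8, Ka8, Kb7, Kb6, Ka6, Ne4, Nc4, Nf3, Nb3, Nf1, Nb1, h1=Q+, h1=R+, h1=B, h1=N.
Black has 18 legal moves and is not in check → neither.

neither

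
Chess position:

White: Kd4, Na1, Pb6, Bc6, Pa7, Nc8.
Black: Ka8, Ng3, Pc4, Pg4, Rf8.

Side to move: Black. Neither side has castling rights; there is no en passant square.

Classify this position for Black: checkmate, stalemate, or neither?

checkmate

Black to move; black king on a8.
In check: yes, from the white bishop on c6.
King squares — a7: attacked by Pb6; b7: attacked by Bc6; b8: attacked by Pa7.
Legal moves for Black: none.
In check with no legal moves → checkmate.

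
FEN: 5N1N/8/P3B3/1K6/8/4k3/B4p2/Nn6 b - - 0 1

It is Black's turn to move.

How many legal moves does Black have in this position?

14

Black to move; king on e3.
In check: no.
Legal moves: Kf4, Ke4, Kd4, Kf3, Kd3, Ke2, Kd2, Nc3+, Na3+, Nd2, f1=Q+, f1=R, f1=B+, f1=N.
Count: 14.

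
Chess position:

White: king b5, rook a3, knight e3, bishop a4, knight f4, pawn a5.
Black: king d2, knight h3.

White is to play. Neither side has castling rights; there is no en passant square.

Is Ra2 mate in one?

no

After Ra2: black king on d2; in check: yes, from the white rook on a2.
Black has 4 legal replies: Kxe3, Kc3, Ke1, Kc1.
In check but a legal move exists → not checkmate.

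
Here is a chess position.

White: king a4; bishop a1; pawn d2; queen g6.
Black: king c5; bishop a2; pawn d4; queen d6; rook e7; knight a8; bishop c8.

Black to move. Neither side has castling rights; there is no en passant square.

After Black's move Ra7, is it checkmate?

After Ra7: white king on a4; in check: yes, from the black rook on a7.
King squares — a3: attacked by Ra7; b3: attacked by Ba2; b4: attacked by Kc5; a5: attacked by Ra7; b5: attacked by Kc5.
White has no legal moves → checkmate.

yes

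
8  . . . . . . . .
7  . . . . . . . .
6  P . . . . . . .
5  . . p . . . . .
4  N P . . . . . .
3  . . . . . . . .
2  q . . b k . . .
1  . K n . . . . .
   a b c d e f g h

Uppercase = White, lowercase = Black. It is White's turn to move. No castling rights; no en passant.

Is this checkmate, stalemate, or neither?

checkmate

White to move; white king on b1.
In check: yes, from the black queen on a2.
King squares — a1: attacked by Qa2; c1: attacked by Bd2; a2: attacked by Nc1; b2: attacked by Qa2; c2: attacked by Qa2.
Legal moves for White: none.
In check with no legal moves → checkmate.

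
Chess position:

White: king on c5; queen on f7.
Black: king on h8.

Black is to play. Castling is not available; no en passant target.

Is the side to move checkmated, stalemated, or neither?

stalemate

Black to move; black king on h8.
In check: no.
King squares — g7: attacked by Qf7; h7: attacked by Qf7; g8: attacked by Qf7.
Legal moves for Black: none.
Not in check and no legal moves → stalemate.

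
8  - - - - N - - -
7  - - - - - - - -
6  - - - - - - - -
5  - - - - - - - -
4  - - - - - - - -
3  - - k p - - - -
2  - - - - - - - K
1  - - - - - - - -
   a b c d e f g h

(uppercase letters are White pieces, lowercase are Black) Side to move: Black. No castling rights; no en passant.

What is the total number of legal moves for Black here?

Black to move; king on c3.
In check: no.
Legal moves: Kd4, Kc4, Kb4, Kb3, Kd2, Kc2, Kb2, d2.
Count: 8.

8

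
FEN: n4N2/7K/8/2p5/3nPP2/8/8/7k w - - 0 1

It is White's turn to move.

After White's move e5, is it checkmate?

no

After e5: black king on h1; in check: no.
Black is not in check, so this cannot be checkmate.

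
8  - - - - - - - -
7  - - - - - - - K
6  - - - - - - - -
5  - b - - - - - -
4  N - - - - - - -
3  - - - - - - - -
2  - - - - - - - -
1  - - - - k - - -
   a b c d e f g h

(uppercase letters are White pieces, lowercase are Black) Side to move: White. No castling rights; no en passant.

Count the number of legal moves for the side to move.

9

White to move; king on h7.
In check: no.
Legal moves: Kh8, Kg8, Kg7, Kh6, Kg6, Nb6, Nc5, Nc3, Nb2.
Count: 9.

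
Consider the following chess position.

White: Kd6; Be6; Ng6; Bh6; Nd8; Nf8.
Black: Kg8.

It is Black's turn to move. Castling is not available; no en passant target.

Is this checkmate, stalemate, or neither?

checkmate

Black to move; black king on g8.
In check: yes, from the white bishop on e6.
King squares — f7: attacked by Be6; g7: attacked by Bh6; h7: attacked by Nf8; f8: attacked by Ng6; h8: attacked by Ng6.
Legal moves for Black: none.
In check with no legal moves → checkmate.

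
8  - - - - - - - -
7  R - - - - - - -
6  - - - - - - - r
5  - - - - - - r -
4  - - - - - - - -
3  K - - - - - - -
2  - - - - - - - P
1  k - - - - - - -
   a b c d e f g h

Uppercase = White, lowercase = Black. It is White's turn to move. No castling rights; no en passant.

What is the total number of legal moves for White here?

16

White to move; king on a3.
In check: no.
Legal moves: Ra8, Rh7, Rg7, Rf7, Re7, Rd7, Rc7, Rb7, Ra6, Ra5, Ra4, Kb4+, Ka4, Kb3+, h3, h4.
Count: 16.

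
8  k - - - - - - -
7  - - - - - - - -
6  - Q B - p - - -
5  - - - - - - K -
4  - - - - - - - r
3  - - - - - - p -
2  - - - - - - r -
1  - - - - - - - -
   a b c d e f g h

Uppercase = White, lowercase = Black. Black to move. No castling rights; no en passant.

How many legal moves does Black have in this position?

Black to move; king on a8.
In check: yes, from the white bishop on c6.
Legal moves: none.
Count: 0.

0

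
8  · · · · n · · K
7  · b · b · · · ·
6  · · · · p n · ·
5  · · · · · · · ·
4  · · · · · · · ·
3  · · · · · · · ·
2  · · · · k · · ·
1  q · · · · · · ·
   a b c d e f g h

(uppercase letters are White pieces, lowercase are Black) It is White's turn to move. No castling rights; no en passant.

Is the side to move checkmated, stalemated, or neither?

stalemate

White to move; white king on h8.
In check: no.
King squares — g7: attacked by Ne8; h7: attacked by Nf6; g8: attacked by Nf6.
Legal moves for White: none.
Not in check and no legal moves → stalemate.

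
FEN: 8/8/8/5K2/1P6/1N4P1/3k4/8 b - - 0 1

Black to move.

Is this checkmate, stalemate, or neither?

neither

Black to move; black king on d2.
In check: yes, from the white knight on b3.
Legal moves for Black: Ke3, Kd3, Kc3, Ke2, Kc2, Ke1, Kd1.
Black is in check but has 7 legal moves → neither.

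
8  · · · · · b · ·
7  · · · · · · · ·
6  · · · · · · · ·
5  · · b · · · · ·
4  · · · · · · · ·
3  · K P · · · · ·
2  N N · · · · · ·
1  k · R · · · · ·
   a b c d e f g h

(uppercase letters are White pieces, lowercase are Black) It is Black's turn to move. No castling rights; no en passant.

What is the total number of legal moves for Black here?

0

Black to move; king on a1.
In check: yes, from the white rook on c1.
Legal moves: none.
Count: 0.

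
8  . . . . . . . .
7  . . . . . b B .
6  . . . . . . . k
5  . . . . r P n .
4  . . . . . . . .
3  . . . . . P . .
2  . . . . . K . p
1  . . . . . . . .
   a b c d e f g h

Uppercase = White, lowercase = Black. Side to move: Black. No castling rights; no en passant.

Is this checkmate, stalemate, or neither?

Black to move; black king on h6.
In check: yes, from the white bishop on g7.
King squares — g5: own knight; h5: available; g6: attacked by Pf5; g7: available; h7: available.
Legal moves for Black: Kh7, Kxg7, Kh5.
Black is in check but has 3 legal moves → neither.

neither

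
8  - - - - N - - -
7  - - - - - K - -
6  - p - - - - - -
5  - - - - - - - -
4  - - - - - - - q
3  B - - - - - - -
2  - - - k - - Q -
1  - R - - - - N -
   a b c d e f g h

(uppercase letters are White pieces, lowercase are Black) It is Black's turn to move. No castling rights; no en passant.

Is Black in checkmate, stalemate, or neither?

Black to move; black king on d2.
In check: yes, from the white queen on g2.
Legal moves for Black: Ke3, Kd3, Kc3, Qf2+.
Black is in check but has 4 legal moves → neither.

neither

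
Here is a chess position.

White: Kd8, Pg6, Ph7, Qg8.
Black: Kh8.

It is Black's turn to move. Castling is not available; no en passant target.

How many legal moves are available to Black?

0

Black to move; king on h8.
In check: yes, from the white queen on g8.
Legal moves: none.
Count: 0.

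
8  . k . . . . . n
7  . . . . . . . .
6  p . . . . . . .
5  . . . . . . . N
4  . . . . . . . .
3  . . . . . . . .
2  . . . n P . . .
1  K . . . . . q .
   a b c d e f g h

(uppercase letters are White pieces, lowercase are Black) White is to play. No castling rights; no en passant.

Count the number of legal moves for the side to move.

2

White to move; king on a1.
In check: yes, from the black queen on g1.
Legal moves: Kb2, Ka2.
Count: 2.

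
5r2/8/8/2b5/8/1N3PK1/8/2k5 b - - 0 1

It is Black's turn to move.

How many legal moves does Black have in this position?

Black to move; king on c1.
In check: yes, from the white knight on b3.
Legal moves: Kc2, Kb2, Kd1, Kb1.
Count: 4.

4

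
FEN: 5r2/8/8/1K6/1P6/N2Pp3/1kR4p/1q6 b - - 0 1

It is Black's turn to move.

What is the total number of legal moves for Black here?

Black to move; king on b2.
In check: yes, from the white rook on c2.
Legal moves: Kb3, Kxa3, Ka1, Qxc2.
Count: 4.

4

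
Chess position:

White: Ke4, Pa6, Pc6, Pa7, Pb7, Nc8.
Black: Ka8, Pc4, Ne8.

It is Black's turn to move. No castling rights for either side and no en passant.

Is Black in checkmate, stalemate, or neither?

checkmate

Black to move; black king on a8.
In check: yes, from the white pawn on b7.
King squares — a7: attacked by Nc8; b7: attacked by Pa6; b8: attacked by Pa7.
Legal moves for Black: none.
In check with no legal moves → checkmate.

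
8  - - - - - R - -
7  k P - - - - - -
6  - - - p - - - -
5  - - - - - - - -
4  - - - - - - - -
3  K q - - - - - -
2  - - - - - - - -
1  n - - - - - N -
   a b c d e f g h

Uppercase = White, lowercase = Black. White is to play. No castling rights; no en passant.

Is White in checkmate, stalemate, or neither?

checkmate

White to move; white king on a3.
In check: yes, from the black queen on b3.
King squares — a2: attacked by Qb3; b2: attacked by Qb3; b3: attacked by Na1; a4: attacked by Qb3; b4: attacked by Qb3.
Legal moves for White: none.
In check with no legal moves → checkmate.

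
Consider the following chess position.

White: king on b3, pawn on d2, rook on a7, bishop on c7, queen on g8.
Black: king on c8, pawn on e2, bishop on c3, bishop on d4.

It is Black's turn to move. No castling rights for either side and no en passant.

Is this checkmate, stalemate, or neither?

neither

Black to move; black king on c8.
In check: yes, from the white queen on g8.
Legal moves for Black: Kd7.
Black is in check but has 1 legal move → neither.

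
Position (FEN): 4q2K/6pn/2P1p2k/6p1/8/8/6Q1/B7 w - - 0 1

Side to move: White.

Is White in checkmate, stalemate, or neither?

White to move; white king on h8.
In check: yes, from the black queen on e8.
King squares — g7: attacked by Kh6; h7: attacked by Kh6; g8: attacked by Qe8.
Legal moves for White: none.
In check with no legal moves → checkmate.

checkmate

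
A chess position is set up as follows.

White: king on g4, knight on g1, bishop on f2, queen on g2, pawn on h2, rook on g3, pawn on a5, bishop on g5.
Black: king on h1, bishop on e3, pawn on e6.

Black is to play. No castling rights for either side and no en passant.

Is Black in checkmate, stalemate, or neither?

Black to move; black king on h1.
In check: yes, from the white queen on g2.
King squares — g1: attacked by Bf2; g2: attacked by Rg3; h2: attacked by Qg2.
Legal moves for Black: none.
In check with no legal moves → checkmate.

checkmate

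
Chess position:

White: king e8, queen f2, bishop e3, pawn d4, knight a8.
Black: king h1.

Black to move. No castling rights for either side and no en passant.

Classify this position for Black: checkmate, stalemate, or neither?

stalemate

Black to move; black king on h1.
In check: no.
King squares — g1: attacked by Qf2; g2: attacked by Qf2; h2: attacked by Qf2.
Legal moves for Black: none.
Not in check and no legal moves → stalemate.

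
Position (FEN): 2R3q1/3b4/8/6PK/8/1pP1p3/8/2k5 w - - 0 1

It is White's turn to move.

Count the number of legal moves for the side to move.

14

White to move; king on h5.
In check: no.
Legal moves: Rxg8, Rf8, Re8, Rd8, Rb8, Ra8, Rc7, Rc6, Rc5, Rc4, Kh6, Kh4, g6, c4.
Count: 14.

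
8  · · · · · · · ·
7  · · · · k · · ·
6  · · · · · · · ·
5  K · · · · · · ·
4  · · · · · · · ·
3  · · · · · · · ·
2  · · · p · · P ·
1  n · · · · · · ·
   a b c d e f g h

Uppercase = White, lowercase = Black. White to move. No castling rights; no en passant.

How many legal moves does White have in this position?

7

White to move; king on a5.
In check: no.
Legal moves: Kb6, Ka6, Kb5, Kb4, Ka4, g3, g4.
Count: 7.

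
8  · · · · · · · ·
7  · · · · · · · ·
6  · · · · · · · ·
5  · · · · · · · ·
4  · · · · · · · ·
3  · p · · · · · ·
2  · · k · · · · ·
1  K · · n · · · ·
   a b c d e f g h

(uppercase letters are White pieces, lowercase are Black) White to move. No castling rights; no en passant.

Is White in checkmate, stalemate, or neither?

stalemate

White to move; white king on a1.
In check: no.
King squares — b1: attacked by Kc2; a2: attacked by Pb3; b2: attacked by Nd1.
Legal moves for White: none.
Not in check and no legal moves → stalemate.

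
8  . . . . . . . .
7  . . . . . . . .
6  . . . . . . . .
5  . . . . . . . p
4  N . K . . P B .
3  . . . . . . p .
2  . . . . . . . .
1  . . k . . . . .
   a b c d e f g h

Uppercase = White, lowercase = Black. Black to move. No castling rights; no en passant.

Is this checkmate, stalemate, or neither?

Black to move; black king on c1.
In check: no.
Legal moves for Black: Kd2, Kc2, Kb1, hxg4, h4, g2.
Black has 6 legal moves and is not in check → neither.

neither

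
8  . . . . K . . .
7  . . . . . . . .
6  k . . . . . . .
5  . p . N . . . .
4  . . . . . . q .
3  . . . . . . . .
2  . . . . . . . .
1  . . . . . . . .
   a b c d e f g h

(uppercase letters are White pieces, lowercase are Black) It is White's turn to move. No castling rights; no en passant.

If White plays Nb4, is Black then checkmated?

After Nb4: black king on a6; in check: yes, from the white knight on b4.
Black has 5 legal replies: Kb7, Ka7, Kb6, Ka5, Qxb4.
In check but a legal move exists → not checkmate.

no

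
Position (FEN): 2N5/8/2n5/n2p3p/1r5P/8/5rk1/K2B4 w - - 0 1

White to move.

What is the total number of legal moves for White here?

11

White to move; king on a1.
In check: no.
Legal moves: Ne7, Na7, Nd6, Nb6, Bxh5, Bg4, Ba4, Bf3+, Bb3, Be2, Bc2.
Count: 11.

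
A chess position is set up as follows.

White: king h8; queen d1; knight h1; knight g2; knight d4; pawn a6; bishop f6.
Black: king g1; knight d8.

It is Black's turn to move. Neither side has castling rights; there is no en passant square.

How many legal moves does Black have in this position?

2

Black to move; king on g1.
In check: yes, from the white queen on d1.
Legal moves: Kh2, Kxg2.
Count: 2.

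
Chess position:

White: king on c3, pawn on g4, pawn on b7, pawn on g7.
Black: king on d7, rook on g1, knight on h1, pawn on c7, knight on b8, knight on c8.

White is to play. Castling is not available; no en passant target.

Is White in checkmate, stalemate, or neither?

White to move; white king on c3.
In check: no.
Legal moves for White: Kd4, Kc4, Kb4, Kd3, Kb3, Kd2, Kc2, Kb2, bxc8=Q+, bxc8=R, bxc8=B+, bxc8=N, g8=Q, g8=R, g8=B, g8=N, g5.
White has 17 legal moves and is not in check → neither.

neither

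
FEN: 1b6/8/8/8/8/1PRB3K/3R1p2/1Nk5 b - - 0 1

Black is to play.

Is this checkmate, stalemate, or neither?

checkmate

Black to move; black king on c1.
In check: yes, from the white rook on c3.
King squares — b1: attacked by Bd3; d1: attacked by Rd2; b2: attacked by Rd2; c2: attacked by Rd2; d2: attacked by Nb1.
Legal moves for Black: none.
In check with no legal moves → checkmate.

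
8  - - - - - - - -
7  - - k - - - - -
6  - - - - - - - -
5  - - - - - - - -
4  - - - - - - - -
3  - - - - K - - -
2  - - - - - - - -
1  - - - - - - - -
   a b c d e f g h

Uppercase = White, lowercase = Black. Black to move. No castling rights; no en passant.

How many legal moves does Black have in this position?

8

Black to move; king on c7.
In check: no.
Legal moves: Kd8, Kc8, Kb8, Kd7, Kb7, Kd6, Kc6, Kb6.
Count: 8.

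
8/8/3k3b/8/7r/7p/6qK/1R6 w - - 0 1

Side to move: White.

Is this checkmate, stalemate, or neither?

White to move; white king on h2.
In check: yes, from the black queen on g2.
King squares — g1: attacked by Qg2; h1: attacked by Qg2; g2: attacked by Ph3; g3: attacked by Qg2; h3: attacked by Qg2.
Legal moves for White: none.
In check with no legal moves → checkmate.

checkmate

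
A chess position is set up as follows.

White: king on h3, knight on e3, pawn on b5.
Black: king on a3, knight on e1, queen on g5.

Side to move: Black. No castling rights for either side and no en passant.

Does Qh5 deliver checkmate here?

no

After Qh5: white king on h3; in check: yes, from the black queen on h5.
White has 1 legal reply: Kg3.
In check but a legal move exists → not checkmate.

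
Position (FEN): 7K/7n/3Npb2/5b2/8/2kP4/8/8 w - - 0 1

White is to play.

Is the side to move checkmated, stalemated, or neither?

neither

White to move; white king on h8.
In check: yes, from the black bishop on f6.
King squares — g7: attacked by Bf6; h7: attacked by Bf5; g8: available.
Legal moves for White: Kg8.
White is in check but has 1 legal move → neither.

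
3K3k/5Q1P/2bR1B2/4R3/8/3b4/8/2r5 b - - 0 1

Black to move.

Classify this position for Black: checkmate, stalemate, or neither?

checkmate

Black to move; black king on h8.
In check: yes, from the white bishop on f6.
King squares — g7: attacked by Bf6; h7: attacked by Qf7; g8: attacked by Qf7.
Legal moves for Black: none.
In check with no legal moves → checkmate.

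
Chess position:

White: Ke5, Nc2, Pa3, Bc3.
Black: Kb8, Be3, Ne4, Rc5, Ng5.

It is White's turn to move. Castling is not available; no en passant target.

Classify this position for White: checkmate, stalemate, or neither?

White to move; white king on e5.
In check: yes, from the black rook on c5.
King squares — d4: attacked by Be3; e4: attacked by Ng5; f4: attacked by Be3; d5: attacked by Rc5; f5: attacked by Rc5; d6: attacked by Ne4; e6: attacked by Ng5; f6: attacked by Ne4.
Legal moves for White: none.
In check with no legal moves → checkmate.

checkmate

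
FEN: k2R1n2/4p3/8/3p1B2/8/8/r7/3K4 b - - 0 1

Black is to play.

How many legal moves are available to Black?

2

Black to move; king on a8.
In check: yes, from the white rook on d8.
Legal moves: Kb7, Ka7.
Count: 2.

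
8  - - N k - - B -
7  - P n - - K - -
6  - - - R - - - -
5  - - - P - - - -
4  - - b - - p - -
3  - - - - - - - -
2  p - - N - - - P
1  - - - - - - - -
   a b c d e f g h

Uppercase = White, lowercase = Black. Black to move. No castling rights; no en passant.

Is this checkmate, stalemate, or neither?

checkmate

Black to move; black king on d8.
In check: yes, from the white rook on d6.
King squares — c7: own knight; d7: attacked by Rd6; e7: attacked by Kf7; c8: attacked by Pb7; e8: attacked by Kf7.
Legal moves for Black: none.
In check with no legal moves → checkmate.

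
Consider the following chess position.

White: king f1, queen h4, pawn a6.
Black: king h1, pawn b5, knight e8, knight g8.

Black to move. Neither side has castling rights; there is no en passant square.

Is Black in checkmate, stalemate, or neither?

checkmate

Black to move; black king on h1.
In check: yes, from the white queen on h4.
King squares — g1: attacked by Kf1; g2: attacked by Kf1; h2: attacked by Qh4.
Legal moves for Black: none.
In check with no legal moves → checkmate.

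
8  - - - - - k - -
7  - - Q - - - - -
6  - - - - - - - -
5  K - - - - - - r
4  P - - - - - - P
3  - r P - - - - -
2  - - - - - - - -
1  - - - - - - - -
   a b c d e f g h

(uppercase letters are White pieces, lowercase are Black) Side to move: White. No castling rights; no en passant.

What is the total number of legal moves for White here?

White to move; king on a5.
In check: yes, from the black rook on h5.
Legal moves: Ka6, Qe5, Qc5+.
Count: 3.

3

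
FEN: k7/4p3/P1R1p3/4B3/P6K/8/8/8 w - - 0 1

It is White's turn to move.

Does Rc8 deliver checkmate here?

After Rc8: black king on a8; in check: yes, from the white rook on c8.
Black has 1 legal reply: Ka7.
In check but a legal move exists → not checkmate.

no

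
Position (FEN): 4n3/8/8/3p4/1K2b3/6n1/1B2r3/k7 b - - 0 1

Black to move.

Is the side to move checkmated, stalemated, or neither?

neither

Black to move; black king on a1.
In check: yes, from the white bishop on b2.
Legal moves for Black: Kxb2, Ka2, Kb1, Rxb2+.
Black is in check but has 4 legal moves → neither.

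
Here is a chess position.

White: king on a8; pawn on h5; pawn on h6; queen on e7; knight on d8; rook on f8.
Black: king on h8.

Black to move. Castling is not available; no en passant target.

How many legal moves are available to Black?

Black to move; king on h8.
In check: yes, from the white rook on f8.
Legal moves: none.
Count: 0.

0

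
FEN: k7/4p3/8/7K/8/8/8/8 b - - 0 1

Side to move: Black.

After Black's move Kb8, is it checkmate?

no

After Kb8: white king on h5; in check: no.
White is not in check, so this cannot be checkmate.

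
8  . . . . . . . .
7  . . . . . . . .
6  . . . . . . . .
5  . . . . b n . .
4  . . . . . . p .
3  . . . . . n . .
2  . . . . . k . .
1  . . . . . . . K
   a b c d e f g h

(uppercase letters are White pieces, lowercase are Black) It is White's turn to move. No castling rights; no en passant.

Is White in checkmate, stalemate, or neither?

stalemate

White to move; white king on h1.
In check: no.
King squares — g1: attacked by Kf2; g2: attacked by Kf2; h2: attacked by Nf3.
Legal moves for White: none.
Not in check and no legal moves → stalemate.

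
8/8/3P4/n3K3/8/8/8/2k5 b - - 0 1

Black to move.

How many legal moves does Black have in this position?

9

Black to move; king on c1.
In check: no.
Legal moves: Nb7, Nc6+, Nc4+, Nb3, Kd2, Kc2, Kb2, Kd1, Kb1.
Count: 9.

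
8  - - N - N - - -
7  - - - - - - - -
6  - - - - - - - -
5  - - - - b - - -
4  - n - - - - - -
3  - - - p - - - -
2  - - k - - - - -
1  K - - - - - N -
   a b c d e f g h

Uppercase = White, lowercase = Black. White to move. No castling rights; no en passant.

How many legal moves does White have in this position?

White to move; king on a1.
In check: yes, from the black bishop on e5.
Legal moves: none.
Count: 0.

0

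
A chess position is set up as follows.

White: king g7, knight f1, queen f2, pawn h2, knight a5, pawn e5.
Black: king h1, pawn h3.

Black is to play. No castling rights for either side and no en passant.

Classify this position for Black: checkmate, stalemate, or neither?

stalemate

Black to move; black king on h1.
In check: no.
King squares — g1: attacked by Qf2; g2: attacked by Qf2; h2: attacked by Nf1.
Legal moves for Black: none.
Not in check and no legal moves → stalemate.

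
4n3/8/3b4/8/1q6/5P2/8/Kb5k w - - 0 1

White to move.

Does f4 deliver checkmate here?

no

After f4: black king on h1; in check: no.
Black is not in check, so this cannot be checkmate.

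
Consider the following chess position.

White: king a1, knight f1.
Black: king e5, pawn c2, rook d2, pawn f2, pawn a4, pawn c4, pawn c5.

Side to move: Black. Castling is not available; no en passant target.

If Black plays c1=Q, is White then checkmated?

yes

After c1=Q: white king on a1; in check: yes, from the black queen on c1.
King squares — b1: attacked by Qc1; a2: attacked by Rd2; b2: attacked by Qc1.
White has no legal moves → checkmate.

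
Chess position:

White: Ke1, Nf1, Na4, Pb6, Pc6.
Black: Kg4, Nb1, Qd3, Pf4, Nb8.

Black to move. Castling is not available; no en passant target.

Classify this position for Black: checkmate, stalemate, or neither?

Black to move; black king on g4.
In check: no.
Legal moves for Black include: Nd7, Nxc6, Na6, Kh5, Kg5, Kf5, Kh4, Kh3, Kf3, Qd8, Qh7, Qd7, Qg6, Qd6, Qa6, Qf5, Qd5, Qb5, ... (list truncated; more exist).
Black has legal moves and is not in check → neither.

neither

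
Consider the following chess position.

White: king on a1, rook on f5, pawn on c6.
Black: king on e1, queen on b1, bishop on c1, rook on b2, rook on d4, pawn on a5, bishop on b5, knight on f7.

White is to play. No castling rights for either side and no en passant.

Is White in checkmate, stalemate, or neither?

checkmate

White to move; white king on a1.
In check: yes, from the black queen on b1.
King squares — b1: attacked by Rb2; a2: attacked by Qb1; b2: attacked by Qb1.
Legal moves for White: none.
In check with no legal moves → checkmate.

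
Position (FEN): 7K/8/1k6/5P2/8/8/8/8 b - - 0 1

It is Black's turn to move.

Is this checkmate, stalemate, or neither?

Black to move; black king on b6.
In check: no.
Legal moves for Black: Kc7, Kb7, Ka7, Kc6, Ka6, Kc5, Kb5, Ka5.
Black has 8 legal moves and is not in check → neither.

neither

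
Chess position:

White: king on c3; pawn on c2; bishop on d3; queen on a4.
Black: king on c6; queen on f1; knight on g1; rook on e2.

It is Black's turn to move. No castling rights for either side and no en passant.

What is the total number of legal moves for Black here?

Black to move; king on c6.
In check: yes, from the white queen on a4.
Legal moves: Kc7, Kb7, Kd6, Kb6, Kd5, Kc5.
Count: 6.

6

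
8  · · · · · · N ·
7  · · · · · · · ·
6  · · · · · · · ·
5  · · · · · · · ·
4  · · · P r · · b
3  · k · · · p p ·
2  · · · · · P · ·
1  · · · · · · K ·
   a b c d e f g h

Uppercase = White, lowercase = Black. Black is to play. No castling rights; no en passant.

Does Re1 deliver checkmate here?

yes

After Re1: white king on g1; in check: yes, from the black rook on e1.
King squares — f1: attacked by Re1; h1: attacked by Re1; f2: own pawn; g2: attacked by Pf3; h2: attacked by Pg3.
White has no legal moves → checkmate.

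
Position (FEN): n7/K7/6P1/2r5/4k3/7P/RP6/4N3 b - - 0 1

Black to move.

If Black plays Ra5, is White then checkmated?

After Ra5: white king on a7; in check: yes, from the black rook on a5.
White has 3 legal replies: Kb8, Kb7, Rxa5.
In check but a legal move exists → not checkmate.

no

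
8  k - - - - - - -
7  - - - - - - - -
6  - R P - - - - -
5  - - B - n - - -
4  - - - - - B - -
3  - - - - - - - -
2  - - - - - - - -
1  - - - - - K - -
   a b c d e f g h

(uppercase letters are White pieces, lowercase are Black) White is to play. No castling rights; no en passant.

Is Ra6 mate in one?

no

After Ra6: black king on a8; in check: yes, from the white rook on a6.
Black has 1 legal reply: Kb8.
In check but a legal move exists → not checkmate.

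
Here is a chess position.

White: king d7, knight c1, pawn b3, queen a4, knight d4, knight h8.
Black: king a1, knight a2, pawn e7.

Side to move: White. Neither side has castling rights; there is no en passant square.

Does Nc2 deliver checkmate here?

After Nc2: black king on a1; in check: yes, from the white knight on c2.
Black has 2 legal replies: Kb2, Kb1.
In check but a legal move exists → not checkmate.

no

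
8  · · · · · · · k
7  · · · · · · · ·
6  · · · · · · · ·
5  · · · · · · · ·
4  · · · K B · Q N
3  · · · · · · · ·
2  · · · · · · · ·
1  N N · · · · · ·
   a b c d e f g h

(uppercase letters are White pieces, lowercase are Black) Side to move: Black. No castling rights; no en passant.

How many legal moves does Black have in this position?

Black to move; king on h8.
In check: no.
Legal moves: none.
Count: 0.

0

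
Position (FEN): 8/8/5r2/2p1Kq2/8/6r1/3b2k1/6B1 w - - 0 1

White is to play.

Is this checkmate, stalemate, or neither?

White to move; white king on e5.
In check: yes, from the black queen on f5.
King squares — d4: attacked by Pc5; e4: attacked by Qf5; f4: attacked by Bd2; d5: attacked by Qf5; f5: attacked by Rf6; d6: attacked by Rf6; e6: attacked by Qf5; f6: attacked by Qf5.
Legal moves for White: none.
In check with no legal moves → checkmate.

checkmate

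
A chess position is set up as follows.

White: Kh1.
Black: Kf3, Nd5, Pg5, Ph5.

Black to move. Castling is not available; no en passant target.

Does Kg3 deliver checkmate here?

no

After Kg3: white king on h1; in check: no.
White is not in check, so this cannot be checkmate.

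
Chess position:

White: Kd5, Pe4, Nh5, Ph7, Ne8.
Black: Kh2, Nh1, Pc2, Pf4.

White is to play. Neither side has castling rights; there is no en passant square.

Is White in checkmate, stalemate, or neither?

White to move; white king on d5.
In check: no.
Legal moves for White include: Neg7, Nc7, Nef6, Nd6, Nhg7, Nhf6, Nxf4, Ng3, Ke6, Kd6, Kc6, Ke5, Kc5, Kd4, Kc4, h8=Q, h8=R, h8=B, ... (list truncated; more exist).
White has legal moves and is not in check → neither.

neither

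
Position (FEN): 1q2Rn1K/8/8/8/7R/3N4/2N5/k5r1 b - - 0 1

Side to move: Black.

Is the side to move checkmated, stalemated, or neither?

neither

Black to move; black king on a1.
In check: yes, from the white knight on c2.
King squares — b1: available; a2: available; b2: attacked by Nd3.
Legal moves for Black: Ka2, Kb1.
Black is in check but has 2 legal moves → neither.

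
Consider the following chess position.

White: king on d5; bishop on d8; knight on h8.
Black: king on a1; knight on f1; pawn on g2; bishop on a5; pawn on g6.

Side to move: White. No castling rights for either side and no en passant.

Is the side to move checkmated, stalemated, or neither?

neither

White to move; white king on d5.
In check: no.
Legal moves for White: Nf7, Nxg6, Be7, Bc7, Bf6+, Bb6, Bg5, Bxa5, Bh4, Ke6, Kd6, Kc6, Ke5, Kc5, Ke4, Kd4, Kc4.
White has 17 legal moves and is not in check → neither.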